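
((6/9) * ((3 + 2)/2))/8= 5/24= 0.21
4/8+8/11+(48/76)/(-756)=32297/26334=1.23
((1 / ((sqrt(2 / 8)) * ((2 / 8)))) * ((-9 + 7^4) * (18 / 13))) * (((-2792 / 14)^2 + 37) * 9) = 465154793856 / 49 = 9492954976.65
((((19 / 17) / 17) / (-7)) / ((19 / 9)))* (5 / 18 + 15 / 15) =-23 / 4046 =-0.01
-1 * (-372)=372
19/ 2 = 9.50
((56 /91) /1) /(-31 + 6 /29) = -232 /11609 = -0.02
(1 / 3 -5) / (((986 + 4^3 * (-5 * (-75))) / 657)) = -1533 / 12493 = -0.12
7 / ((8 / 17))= 119 / 8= 14.88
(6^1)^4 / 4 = 324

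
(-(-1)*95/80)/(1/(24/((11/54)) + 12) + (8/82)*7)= 278103/161740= 1.72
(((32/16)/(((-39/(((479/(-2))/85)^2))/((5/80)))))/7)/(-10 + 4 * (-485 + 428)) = 0.00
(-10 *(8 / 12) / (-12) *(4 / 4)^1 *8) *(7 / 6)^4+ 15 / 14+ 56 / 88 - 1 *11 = -59407 / 56133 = -1.06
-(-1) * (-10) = -10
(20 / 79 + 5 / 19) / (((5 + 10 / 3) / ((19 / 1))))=93 / 79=1.18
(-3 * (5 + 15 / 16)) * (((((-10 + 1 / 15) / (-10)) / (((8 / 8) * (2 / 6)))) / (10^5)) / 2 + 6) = -3420008493 / 32000000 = -106.88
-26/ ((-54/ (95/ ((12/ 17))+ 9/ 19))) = 400309/ 6156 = 65.03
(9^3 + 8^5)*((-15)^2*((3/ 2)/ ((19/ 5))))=5950125/ 2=2975062.50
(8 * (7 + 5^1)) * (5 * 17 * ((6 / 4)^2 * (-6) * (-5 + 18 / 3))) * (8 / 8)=-110160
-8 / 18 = -4 / 9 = -0.44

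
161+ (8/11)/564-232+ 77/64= -6928189/99264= -69.80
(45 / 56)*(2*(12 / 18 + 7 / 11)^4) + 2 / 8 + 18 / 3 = 10038395 / 922383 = 10.88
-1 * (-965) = 965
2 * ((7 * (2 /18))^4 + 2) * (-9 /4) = -15523 /1458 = -10.65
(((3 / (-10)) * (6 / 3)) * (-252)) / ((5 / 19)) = 14364 / 25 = 574.56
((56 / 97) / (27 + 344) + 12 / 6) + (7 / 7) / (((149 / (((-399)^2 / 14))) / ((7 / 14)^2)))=129187443 / 6128072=21.08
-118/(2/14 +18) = -826/127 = -6.50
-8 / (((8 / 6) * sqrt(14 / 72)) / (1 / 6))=-6 * sqrt(7) / 7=-2.27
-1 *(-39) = 39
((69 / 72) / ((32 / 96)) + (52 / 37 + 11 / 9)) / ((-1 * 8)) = -14659 / 21312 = -0.69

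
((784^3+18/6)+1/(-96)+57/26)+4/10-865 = 3006990134191/6240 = 481889444.58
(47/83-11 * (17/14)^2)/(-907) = 254645/14755076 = 0.02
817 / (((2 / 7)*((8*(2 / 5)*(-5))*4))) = -44.68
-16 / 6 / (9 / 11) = -3.26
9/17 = 0.53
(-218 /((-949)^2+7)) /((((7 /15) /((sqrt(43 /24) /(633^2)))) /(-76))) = 10355 * sqrt(258) /1263023016192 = 0.00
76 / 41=1.85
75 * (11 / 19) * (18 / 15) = 990 / 19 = 52.11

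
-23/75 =-0.31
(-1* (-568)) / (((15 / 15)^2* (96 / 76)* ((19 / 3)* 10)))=7.10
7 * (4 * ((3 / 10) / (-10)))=-21 / 25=-0.84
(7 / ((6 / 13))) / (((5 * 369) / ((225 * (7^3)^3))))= 18360891185 / 246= 74637769.04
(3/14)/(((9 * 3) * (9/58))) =29/567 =0.05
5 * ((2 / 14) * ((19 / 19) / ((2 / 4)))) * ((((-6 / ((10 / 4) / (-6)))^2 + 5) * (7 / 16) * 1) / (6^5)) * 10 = 5309 / 31104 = 0.17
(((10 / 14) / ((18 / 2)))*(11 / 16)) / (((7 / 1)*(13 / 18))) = 55 / 5096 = 0.01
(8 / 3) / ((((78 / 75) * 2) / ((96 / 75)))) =64 / 39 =1.64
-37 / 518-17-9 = -365 / 14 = -26.07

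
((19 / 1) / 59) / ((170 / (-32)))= -0.06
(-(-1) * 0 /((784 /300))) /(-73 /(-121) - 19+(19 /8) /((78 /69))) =0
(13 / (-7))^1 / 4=-13 / 28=-0.46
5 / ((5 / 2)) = 2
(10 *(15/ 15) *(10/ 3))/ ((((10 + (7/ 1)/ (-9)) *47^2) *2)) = 0.00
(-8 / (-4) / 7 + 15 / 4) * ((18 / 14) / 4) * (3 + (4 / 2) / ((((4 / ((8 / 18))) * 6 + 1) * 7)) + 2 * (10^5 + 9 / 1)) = 78317224479 / 301840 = 259466.02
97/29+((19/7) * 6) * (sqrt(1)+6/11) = 63671/2233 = 28.51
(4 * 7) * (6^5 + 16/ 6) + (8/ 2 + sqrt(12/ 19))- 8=2 * sqrt(57)/ 19 + 653396/ 3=217799.46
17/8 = 2.12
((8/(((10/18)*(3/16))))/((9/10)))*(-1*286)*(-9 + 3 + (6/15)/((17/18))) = 11568128/85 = 136095.62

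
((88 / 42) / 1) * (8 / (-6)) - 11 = -869 / 63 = -13.79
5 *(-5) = -25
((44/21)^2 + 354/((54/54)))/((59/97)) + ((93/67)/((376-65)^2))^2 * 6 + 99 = 688.22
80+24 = 104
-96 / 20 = -24 / 5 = -4.80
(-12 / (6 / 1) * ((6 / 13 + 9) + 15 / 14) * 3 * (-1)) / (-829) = -0.08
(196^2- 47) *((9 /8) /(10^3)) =345321 /8000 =43.17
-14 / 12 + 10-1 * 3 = 35 / 6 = 5.83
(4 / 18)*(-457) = -914 / 9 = -101.56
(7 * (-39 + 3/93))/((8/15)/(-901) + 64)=-14285355/3351689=-4.26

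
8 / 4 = 2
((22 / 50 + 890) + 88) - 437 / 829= 20267244 / 20725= 977.91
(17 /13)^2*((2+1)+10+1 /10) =37859 /1690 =22.40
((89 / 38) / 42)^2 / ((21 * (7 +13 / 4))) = 7921 / 548288244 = 0.00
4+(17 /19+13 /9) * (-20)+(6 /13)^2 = -42.57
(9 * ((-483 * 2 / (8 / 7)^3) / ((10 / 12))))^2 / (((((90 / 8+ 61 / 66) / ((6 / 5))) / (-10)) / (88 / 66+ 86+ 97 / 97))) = -34994503760843781 / 8227840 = -4253182337.14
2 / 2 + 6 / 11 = 17 / 11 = 1.55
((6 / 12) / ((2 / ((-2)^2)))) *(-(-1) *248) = 248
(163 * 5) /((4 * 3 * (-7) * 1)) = -815 /84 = -9.70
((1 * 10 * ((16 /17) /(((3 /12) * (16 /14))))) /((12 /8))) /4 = 280 /51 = 5.49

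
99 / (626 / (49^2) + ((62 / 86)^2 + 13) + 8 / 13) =1904523621 / 276941776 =6.88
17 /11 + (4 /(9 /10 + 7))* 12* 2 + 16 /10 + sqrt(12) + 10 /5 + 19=39.76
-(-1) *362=362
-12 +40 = 28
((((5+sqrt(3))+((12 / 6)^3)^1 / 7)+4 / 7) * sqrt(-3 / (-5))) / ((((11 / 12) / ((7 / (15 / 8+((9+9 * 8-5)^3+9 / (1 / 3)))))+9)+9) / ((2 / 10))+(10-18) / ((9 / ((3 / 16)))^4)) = 13934592 * sqrt(5) / 6677773919965+31186944 * sqrt(15) / 6677773919965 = 0.00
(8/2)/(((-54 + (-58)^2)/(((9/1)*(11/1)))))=198/1655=0.12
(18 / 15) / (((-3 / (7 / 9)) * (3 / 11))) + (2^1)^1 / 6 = -109 / 135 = -0.81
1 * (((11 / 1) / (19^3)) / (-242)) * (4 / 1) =-2 / 75449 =-0.00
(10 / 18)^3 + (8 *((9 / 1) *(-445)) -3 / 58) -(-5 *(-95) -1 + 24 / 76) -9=-26127769729 / 803358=-32523.20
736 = 736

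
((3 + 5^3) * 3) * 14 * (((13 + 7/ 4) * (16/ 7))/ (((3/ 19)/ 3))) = 3443712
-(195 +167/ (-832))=-162073/ 832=-194.80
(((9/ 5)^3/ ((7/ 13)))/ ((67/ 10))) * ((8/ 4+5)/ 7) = 18954/ 11725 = 1.62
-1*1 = -1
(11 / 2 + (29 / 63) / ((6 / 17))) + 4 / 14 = 1340 / 189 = 7.09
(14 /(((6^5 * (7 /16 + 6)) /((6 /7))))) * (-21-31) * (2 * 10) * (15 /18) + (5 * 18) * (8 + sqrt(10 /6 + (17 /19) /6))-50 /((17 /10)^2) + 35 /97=45 * sqrt(2622) /19 + 493147660775 /701637957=824.13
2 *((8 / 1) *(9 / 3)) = 48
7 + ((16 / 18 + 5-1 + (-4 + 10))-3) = 134 / 9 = 14.89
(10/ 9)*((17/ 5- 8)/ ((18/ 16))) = -4.54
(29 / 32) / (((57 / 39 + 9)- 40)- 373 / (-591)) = -222807 / 7107040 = -0.03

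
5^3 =125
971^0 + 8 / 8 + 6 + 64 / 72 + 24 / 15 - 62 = -2318 / 45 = -51.51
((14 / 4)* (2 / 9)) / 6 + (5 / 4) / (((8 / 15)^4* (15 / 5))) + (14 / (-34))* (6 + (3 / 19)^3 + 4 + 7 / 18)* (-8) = 2038222914271 / 51581435904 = 39.51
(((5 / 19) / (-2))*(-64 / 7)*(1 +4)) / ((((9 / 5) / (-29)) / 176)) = -17055.97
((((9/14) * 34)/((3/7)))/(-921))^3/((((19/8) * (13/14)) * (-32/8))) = 137564/7146807421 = 0.00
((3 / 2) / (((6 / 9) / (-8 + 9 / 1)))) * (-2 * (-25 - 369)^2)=-698562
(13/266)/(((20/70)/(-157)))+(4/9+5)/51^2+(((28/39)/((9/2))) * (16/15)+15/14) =-25.61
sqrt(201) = 14.18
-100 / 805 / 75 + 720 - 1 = 1736381 / 2415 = 719.00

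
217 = 217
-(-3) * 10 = 30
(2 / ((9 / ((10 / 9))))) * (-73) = -1460 / 81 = -18.02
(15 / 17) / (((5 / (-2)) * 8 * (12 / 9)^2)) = -27 / 1088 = -0.02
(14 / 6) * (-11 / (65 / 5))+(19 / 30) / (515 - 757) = -186587 / 94380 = -1.98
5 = 5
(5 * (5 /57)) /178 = 25 /10146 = 0.00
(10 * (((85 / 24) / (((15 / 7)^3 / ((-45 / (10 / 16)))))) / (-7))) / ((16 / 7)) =5831 / 360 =16.20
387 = 387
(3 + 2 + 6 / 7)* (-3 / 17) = -123 / 119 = -1.03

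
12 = 12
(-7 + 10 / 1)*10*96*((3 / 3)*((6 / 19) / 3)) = 5760 / 19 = 303.16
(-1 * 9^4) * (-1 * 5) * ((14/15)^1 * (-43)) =-1316574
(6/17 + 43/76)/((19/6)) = 3561/12274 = 0.29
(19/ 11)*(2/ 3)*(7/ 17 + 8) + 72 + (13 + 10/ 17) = 4859/ 51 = 95.27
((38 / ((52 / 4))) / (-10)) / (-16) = 19 / 1040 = 0.02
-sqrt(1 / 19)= -sqrt(19) / 19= -0.23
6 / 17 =0.35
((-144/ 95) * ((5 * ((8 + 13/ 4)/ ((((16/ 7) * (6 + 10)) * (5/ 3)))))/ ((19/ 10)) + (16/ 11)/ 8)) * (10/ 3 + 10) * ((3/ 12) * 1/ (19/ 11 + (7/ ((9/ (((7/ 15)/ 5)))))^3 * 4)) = -65905142484375/ 33781324037456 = -1.95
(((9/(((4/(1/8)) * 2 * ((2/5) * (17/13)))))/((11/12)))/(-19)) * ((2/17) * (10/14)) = -8775/6764912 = -0.00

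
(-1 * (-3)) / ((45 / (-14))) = -14 / 15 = -0.93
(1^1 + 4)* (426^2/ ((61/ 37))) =33573060/ 61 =550378.03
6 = 6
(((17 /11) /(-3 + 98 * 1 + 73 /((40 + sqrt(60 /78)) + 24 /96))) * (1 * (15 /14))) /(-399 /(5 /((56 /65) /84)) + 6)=4033250 * sqrt(130) /34113115758183 + 900806801375 /272904926065464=0.00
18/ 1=18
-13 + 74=61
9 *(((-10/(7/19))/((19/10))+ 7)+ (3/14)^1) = -891/14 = -63.64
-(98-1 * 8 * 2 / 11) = -1062 / 11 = -96.55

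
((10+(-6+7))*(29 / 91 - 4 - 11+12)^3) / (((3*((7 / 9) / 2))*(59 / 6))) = -18.48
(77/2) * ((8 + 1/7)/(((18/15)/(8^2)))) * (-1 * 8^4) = -68485120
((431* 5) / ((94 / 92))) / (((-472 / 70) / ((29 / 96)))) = -50308475 / 532416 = -94.49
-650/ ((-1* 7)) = 650/ 7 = 92.86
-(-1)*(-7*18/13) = -126/13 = -9.69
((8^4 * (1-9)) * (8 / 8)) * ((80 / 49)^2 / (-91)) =209715200 / 218491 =959.83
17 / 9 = 1.89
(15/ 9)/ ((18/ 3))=0.28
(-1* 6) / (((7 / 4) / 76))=-1824 / 7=-260.57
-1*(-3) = 3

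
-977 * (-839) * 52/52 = 819703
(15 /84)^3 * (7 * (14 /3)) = 125 /672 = 0.19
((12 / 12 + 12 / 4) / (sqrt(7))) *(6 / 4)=6 *sqrt(7) / 7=2.27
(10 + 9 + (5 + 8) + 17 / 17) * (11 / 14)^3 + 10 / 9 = 422747 / 24696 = 17.12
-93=-93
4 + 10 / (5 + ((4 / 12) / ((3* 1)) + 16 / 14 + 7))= 4.75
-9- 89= -98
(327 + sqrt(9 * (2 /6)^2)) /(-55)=-328 /55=-5.96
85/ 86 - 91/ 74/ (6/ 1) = 14957/ 19092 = 0.78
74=74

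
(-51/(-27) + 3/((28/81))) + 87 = 24587/252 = 97.57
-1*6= -6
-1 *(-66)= 66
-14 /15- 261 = -3929 /15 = -261.93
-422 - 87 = -509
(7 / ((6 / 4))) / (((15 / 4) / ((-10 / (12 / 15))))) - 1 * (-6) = -86 / 9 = -9.56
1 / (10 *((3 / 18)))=3 / 5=0.60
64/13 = 4.92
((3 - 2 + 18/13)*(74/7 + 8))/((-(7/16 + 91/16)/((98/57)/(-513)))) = 4960/204687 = 0.02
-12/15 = -4/5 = -0.80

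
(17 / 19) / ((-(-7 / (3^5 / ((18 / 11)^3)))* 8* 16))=22627 / 408576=0.06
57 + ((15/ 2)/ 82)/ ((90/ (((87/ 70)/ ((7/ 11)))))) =9161359/ 160720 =57.00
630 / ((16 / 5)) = 1575 / 8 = 196.88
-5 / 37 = -0.14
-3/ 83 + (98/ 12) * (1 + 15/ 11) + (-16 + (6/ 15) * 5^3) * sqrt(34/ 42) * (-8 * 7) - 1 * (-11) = 82901/ 2739 - 272 * sqrt(357)/ 3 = -1682.83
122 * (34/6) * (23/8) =23851/12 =1987.58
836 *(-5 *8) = -33440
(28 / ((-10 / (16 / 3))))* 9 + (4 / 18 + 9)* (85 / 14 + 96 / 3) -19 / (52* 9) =3548933 / 16380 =216.66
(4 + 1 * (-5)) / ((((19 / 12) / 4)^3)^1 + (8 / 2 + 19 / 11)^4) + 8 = 13936395906776 / 1742251885531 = 8.00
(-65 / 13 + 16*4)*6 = 354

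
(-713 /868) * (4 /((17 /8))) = -184 /119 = -1.55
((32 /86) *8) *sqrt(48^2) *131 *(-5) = -4024320 /43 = -93588.84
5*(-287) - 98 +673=-860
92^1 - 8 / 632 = 7267 / 79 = 91.99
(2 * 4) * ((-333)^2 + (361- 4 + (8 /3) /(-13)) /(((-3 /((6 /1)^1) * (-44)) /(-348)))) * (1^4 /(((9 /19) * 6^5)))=25995553 /113724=228.58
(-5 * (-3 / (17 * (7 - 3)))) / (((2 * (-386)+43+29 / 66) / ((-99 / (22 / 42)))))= 0.06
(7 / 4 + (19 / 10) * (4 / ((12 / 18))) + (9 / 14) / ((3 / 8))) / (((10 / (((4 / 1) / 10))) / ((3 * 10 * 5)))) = 6243 / 70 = 89.19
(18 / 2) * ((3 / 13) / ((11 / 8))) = 216 / 143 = 1.51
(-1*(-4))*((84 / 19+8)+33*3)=8468 / 19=445.68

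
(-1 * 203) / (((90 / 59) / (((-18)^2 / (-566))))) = 107793 / 1415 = 76.18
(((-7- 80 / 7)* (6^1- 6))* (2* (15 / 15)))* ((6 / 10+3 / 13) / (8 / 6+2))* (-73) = 0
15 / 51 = 5 / 17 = 0.29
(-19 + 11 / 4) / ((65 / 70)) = -35 / 2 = -17.50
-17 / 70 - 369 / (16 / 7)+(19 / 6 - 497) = -1101263 / 1680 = -655.51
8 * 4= 32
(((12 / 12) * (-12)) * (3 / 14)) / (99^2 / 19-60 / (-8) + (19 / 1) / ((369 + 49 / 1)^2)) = -165528 / 33688585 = -0.00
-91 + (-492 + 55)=-528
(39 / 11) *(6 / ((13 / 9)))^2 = 8748 / 143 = 61.17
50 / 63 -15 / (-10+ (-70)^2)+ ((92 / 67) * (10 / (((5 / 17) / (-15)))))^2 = 45214200571093 / 92195082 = 490418.79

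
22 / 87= 0.25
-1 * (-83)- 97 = -14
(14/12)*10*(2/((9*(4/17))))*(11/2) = 6545/108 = 60.60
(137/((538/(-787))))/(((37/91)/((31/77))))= -43451057/218966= -198.44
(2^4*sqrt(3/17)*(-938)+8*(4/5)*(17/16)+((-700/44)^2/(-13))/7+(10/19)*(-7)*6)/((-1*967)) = 2702767/144503645+15008*sqrt(51)/16439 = 6.54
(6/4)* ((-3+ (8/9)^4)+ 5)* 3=8609/729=11.81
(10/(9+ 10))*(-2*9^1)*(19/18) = -10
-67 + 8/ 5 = -327/ 5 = -65.40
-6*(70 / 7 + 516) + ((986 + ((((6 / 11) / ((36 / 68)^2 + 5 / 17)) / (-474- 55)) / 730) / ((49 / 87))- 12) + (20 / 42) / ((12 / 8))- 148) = -362230190900761 / 155484785610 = -2329.68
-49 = -49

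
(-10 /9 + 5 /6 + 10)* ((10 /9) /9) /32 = 875 /23328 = 0.04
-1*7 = -7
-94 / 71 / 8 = -47 / 284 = -0.17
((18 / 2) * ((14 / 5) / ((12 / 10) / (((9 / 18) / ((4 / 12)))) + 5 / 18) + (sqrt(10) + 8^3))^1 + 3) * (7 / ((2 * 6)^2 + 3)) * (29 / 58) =3 * sqrt(10) / 14 + 149845 / 1358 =111.02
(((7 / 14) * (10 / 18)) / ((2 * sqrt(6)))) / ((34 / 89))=445 * sqrt(6) / 7344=0.15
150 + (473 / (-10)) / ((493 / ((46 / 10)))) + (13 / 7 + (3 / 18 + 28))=46480433 / 258825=179.58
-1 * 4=-4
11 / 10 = 1.10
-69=-69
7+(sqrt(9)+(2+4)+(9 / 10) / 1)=169 / 10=16.90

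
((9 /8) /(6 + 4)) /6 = 3 /160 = 0.02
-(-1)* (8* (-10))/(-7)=80/7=11.43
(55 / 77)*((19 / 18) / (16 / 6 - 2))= 95 / 84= 1.13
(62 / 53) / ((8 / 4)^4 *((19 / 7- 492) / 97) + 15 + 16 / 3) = -126294 / 6517993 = -0.02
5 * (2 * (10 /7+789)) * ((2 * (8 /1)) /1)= 885280 /7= 126468.57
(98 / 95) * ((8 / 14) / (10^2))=14 / 2375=0.01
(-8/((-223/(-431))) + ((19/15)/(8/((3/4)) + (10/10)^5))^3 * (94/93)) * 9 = -5155244539926/37049359375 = -139.15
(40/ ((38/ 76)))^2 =6400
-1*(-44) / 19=44 / 19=2.32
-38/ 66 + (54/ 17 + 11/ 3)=1172/ 187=6.27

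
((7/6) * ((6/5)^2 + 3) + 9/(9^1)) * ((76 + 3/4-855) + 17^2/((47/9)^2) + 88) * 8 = -1855672617/55225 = -33602.04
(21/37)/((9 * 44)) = 7/4884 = 0.00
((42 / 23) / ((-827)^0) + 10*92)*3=63606 / 23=2765.48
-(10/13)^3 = -1000/2197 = -0.46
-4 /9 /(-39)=4 /351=0.01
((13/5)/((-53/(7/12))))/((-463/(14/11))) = 637/8097870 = 0.00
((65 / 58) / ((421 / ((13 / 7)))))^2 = 714025 / 29215697476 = 0.00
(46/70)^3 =12167/42875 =0.28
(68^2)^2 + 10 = 21381386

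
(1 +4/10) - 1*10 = -43/5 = -8.60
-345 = -345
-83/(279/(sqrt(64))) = -664/279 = -2.38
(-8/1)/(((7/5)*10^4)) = -1/1750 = -0.00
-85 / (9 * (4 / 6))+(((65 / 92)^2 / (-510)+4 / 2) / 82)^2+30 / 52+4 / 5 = -4166144904273044503 / 325756218064343040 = -12.79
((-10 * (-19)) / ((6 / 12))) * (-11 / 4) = -1045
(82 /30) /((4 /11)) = 451 /60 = 7.52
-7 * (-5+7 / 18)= 581 / 18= 32.28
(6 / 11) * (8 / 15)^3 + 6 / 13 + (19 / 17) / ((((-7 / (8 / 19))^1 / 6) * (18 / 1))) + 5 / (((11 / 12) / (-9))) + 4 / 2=-891523372 / 19144125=-46.57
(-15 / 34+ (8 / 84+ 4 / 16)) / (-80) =137 / 114240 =0.00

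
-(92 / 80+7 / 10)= -37 / 20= -1.85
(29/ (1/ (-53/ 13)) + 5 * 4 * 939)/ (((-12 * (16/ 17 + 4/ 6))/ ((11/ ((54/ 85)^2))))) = -26361.55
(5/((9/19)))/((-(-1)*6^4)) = 95/11664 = 0.01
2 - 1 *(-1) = 3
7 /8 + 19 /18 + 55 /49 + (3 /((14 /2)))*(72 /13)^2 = 9658507 /596232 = 16.20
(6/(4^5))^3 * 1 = 27/134217728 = 0.00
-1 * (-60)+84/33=688/11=62.55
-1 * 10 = -10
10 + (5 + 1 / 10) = 151 / 10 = 15.10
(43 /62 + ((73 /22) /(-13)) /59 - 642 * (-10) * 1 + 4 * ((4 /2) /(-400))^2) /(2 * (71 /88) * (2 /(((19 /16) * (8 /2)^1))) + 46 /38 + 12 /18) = 957207857188179 /381145310000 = 2511.40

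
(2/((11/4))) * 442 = 3536/11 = 321.45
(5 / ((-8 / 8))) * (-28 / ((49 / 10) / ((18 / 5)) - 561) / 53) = -5040 / 1067791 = -0.00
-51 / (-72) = 17 / 24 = 0.71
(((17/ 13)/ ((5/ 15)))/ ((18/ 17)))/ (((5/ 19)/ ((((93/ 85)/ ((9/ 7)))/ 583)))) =70091/ 3410550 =0.02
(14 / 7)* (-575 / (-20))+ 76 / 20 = 613 / 10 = 61.30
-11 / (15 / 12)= -44 / 5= -8.80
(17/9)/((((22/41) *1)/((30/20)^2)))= 697/88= 7.92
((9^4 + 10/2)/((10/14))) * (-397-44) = -20269242/5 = -4053848.40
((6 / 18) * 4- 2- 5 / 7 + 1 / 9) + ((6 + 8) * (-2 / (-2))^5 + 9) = 1369 / 63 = 21.73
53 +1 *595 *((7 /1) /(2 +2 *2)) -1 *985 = -1427 /6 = -237.83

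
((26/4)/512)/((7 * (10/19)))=247/71680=0.00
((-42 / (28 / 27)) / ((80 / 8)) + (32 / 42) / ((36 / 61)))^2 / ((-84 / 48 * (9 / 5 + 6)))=-108764041 / 195036660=-0.56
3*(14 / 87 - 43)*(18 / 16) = -33543 / 232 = -144.58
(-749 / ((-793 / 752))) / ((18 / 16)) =4505984 / 7137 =631.36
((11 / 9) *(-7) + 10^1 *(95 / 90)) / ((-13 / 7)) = -14 / 13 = -1.08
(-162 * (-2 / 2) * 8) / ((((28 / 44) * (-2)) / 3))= -21384 / 7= -3054.86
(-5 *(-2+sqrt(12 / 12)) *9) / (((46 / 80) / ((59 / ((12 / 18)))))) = 6926.09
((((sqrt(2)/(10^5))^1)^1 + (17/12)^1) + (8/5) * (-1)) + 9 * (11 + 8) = sqrt(2)/100000 + 10249/60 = 170.82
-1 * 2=-2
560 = 560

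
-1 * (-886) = 886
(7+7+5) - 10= 9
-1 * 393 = -393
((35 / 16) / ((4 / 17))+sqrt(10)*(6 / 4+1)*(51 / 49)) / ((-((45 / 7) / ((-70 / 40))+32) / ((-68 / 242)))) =4335*sqrt(10) / 167948+495635 / 5374336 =0.17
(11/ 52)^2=121/ 2704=0.04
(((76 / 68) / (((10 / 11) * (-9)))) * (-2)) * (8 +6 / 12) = 209 / 90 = 2.32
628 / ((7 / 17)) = 10676 / 7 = 1525.14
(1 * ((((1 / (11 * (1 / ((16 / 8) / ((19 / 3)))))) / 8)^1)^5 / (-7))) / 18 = -27 / 5716884562622464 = -0.00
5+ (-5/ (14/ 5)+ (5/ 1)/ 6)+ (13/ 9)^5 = 4272106/ 413343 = 10.34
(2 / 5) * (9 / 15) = 6 / 25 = 0.24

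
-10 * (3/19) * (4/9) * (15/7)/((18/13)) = -1300/1197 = -1.09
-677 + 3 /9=-2030 /3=-676.67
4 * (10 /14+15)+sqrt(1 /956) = sqrt(239) /478+440 /7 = 62.89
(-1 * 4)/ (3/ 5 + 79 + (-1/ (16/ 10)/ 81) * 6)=-2160/ 42959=-0.05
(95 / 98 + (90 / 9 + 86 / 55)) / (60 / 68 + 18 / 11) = 4.98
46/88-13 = -549/44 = -12.48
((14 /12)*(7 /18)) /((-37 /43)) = -2107 /3996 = -0.53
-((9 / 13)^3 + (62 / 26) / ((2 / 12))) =-32163 / 2197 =-14.64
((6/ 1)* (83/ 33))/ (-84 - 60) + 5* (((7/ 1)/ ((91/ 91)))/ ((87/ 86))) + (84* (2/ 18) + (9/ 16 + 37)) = 3738673/ 45936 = 81.39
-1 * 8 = -8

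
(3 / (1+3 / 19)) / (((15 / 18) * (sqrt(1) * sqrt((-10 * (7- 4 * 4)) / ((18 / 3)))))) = 57 * sqrt(15) / 275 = 0.80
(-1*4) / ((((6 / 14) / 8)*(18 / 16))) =-1792 / 27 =-66.37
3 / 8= 0.38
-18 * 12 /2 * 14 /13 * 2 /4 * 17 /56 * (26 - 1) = -11475 /26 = -441.35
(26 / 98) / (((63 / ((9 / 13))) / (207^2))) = 42849 / 343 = 124.92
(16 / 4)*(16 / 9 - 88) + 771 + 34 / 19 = 73171 / 171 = 427.90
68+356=424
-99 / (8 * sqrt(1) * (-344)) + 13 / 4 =9043 / 2752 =3.29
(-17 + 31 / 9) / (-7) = 122 / 63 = 1.94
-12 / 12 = -1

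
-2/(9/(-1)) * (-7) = -14/9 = -1.56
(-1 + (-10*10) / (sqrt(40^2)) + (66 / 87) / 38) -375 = -378.48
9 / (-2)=-9 / 2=-4.50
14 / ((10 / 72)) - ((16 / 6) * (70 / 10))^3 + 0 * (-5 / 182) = -864472 / 135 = -6403.50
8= 8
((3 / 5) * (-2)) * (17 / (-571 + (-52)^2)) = -0.01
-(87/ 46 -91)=89.11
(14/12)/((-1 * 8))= -7/48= -0.15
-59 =-59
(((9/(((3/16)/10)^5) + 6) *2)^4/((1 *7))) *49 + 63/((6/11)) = 27079938526716556137930432721502243596271010935/1062882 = 25477840933157731655941520000000000000000.00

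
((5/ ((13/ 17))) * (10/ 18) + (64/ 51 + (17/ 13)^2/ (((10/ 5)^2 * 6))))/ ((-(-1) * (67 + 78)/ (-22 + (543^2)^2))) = 89172185777874217/ 29994120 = 2972988898.42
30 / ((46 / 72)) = 1080 / 23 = 46.96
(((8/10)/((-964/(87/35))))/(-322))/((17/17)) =87/13580350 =0.00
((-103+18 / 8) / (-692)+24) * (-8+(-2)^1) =-334175 / 1384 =-241.46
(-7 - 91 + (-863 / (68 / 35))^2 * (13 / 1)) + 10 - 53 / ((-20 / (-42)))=59297623809 / 23120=2564776.12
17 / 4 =4.25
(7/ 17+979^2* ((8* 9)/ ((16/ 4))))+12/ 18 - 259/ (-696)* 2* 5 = 34020831201/ 1972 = 17251942.80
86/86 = 1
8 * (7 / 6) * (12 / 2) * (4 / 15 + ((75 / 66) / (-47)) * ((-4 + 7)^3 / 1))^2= 502153694 / 60140025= 8.35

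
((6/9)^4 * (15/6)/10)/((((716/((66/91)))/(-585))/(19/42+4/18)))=-4675/236817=-0.02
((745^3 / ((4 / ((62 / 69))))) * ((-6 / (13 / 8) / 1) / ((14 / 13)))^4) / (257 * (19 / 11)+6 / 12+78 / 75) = 28814172.75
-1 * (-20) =20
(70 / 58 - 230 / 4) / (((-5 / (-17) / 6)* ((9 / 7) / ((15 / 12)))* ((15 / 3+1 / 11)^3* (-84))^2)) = -98330493305 / 10818522137493504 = -0.00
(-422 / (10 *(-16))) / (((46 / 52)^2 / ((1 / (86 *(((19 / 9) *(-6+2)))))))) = -320931 / 69150880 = -0.00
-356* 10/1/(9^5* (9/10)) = -35600/531441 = -0.07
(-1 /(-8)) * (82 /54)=41 /216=0.19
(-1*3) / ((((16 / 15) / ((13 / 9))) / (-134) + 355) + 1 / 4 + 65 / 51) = -0.01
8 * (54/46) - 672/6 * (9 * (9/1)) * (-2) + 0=18153.39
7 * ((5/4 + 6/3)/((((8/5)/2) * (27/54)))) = 455/8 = 56.88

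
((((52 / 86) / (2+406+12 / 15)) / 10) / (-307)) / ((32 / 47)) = -0.00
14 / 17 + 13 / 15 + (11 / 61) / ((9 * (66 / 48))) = 79553 / 46665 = 1.70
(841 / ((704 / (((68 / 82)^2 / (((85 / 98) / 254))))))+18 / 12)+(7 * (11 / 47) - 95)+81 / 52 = 8488928819 / 56490005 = 150.27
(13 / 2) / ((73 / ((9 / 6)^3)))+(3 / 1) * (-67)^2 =15729807 / 1168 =13467.30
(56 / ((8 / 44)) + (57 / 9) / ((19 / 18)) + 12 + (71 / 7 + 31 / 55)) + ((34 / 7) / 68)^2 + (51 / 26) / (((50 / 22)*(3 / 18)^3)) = 366561543 / 700700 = 523.14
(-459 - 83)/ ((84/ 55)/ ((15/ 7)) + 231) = -149050/ 63721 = -2.34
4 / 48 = 1 / 12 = 0.08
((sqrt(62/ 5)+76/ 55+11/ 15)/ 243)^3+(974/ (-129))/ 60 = -0.13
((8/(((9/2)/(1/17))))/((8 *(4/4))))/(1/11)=22/153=0.14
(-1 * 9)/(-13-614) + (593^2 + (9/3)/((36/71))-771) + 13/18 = 2640056131/7524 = 350884.65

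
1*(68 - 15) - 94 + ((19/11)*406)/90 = -16438/495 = -33.21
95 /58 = 1.64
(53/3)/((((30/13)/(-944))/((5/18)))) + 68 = -157096/81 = -1939.46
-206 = -206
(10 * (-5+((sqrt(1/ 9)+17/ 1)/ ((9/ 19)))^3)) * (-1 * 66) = -32335468.46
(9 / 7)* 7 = 9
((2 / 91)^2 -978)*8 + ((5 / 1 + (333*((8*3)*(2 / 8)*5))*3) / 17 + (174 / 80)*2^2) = -8519909691 / 1407770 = -6052.06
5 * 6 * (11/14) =165/7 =23.57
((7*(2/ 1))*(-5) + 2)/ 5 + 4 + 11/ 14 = -617/ 70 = -8.81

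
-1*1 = -1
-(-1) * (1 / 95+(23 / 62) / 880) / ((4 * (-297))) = -1261 / 136836480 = -0.00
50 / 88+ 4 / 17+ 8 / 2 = 3593 / 748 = 4.80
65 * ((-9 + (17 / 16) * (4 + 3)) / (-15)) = 325 / 48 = 6.77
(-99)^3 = -970299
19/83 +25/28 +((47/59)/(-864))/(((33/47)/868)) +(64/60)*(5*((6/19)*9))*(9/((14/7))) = 316581785539/4642473528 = 68.19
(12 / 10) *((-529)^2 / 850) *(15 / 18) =279841 / 850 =329.22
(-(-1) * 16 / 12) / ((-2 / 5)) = -10 / 3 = -3.33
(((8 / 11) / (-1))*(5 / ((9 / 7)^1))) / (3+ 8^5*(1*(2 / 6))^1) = -280 / 1081641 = -0.00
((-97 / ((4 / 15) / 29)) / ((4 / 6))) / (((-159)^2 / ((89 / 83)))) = -1251785 / 1865176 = -0.67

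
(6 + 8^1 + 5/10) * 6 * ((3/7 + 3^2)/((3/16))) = 30624/7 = 4374.86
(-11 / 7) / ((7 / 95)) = -21.33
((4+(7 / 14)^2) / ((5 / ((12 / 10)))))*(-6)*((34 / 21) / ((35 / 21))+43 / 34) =-13.69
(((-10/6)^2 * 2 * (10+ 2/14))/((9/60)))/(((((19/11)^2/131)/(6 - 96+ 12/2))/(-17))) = 76528628000/3249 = 23554517.70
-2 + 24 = 22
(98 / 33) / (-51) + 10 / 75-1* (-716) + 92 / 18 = 6068782 / 8415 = 721.19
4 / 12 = 1 / 3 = 0.33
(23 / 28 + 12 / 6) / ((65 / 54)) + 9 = 11.34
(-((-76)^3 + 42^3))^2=133143252544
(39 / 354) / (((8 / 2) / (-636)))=-2067 / 118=-17.52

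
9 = 9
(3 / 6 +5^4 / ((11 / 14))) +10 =17731 / 22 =805.95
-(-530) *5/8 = 1325/4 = 331.25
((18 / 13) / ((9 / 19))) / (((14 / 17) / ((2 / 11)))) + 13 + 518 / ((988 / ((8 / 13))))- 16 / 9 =27125953 / 2225223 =12.19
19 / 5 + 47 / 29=786 / 145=5.42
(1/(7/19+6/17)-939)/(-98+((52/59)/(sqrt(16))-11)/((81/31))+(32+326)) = -43501644/11871583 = -3.66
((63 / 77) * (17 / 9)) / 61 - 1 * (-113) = 75840 / 671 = 113.03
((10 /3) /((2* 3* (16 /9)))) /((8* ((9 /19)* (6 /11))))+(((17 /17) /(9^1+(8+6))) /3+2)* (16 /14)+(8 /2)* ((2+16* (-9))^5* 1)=-256998932110169803 /1112832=-230941356925.55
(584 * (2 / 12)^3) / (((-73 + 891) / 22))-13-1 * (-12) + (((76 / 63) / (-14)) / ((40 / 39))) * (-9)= -1852337 / 10822140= -0.17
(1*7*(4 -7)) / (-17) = 21 / 17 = 1.24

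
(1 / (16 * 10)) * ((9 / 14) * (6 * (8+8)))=27 / 70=0.39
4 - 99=-95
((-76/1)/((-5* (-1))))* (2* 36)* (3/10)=-8208/25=-328.32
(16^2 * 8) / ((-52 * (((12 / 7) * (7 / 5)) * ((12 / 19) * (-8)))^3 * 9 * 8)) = 857375 / 2794881024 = 0.00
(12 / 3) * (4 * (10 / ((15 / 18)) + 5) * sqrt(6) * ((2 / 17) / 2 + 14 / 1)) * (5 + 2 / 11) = 217968 * sqrt(6) / 11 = 48537.31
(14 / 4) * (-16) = -56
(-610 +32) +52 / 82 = -577.37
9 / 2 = 4.50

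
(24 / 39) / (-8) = -1 / 13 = -0.08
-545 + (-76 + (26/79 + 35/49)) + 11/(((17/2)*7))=-5826474/9401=-619.77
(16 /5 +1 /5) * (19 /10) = 6.46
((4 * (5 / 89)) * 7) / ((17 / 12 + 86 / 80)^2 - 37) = -2016000 / 39462511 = -0.05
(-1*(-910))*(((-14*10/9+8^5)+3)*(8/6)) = 1073068360/27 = 39743272.59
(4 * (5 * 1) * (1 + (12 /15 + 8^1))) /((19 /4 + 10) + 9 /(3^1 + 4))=5488 /449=12.22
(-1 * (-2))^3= 8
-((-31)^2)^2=-923521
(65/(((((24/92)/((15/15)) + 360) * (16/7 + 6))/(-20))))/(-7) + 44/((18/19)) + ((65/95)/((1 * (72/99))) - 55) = -413781833/54787032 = -7.55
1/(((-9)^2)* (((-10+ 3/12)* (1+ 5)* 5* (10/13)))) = -1/18225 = -0.00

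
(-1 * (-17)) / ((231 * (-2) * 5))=-17 / 2310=-0.01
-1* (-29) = 29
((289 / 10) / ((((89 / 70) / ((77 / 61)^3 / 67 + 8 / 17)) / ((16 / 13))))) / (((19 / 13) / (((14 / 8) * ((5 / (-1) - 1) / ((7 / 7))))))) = -2587422156984 / 25716266357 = -100.61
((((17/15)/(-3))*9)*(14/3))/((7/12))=-136/5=-27.20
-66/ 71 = -0.93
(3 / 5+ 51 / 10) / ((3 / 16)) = 30.40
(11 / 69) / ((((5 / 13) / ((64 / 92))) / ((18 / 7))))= 13728 / 18515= 0.74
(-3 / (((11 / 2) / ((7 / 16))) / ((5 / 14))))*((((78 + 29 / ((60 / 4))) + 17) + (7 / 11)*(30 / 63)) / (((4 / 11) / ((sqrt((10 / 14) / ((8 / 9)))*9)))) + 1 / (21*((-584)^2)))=-15471*sqrt(70) / 704 - 5 / 420180992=-183.86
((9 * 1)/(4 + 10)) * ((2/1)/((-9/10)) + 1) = -11/14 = -0.79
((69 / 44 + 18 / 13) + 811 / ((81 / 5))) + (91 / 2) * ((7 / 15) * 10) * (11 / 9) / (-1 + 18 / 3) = 24305357 / 231660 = 104.92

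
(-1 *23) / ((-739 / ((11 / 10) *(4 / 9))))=506 / 33255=0.02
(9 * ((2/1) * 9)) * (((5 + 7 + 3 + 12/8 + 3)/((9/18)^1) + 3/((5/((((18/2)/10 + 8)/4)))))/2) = 653427/200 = 3267.14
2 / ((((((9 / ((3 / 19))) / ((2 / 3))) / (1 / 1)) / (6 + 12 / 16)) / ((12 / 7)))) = 36 / 133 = 0.27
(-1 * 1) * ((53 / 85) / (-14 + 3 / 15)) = 53 / 1173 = 0.05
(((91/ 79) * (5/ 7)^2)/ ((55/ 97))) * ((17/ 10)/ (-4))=-21437/ 48664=-0.44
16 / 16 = 1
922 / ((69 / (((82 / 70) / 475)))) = 37802 / 1147125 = 0.03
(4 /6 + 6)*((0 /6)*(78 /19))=0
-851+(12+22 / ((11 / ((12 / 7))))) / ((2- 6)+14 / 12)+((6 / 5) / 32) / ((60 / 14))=-81532767 / 95200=-856.44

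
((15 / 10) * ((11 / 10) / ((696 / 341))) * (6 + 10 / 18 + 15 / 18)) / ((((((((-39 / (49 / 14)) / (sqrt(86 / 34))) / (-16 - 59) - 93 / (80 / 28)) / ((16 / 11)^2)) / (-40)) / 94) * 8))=112858054400 * sqrt(731) / 5826442322583 + 354401420156000 / 1942147440861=183.00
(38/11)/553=38/6083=0.01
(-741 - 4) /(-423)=745 /423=1.76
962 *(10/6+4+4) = 27898/3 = 9299.33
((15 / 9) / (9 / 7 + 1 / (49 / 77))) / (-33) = -7 / 396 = -0.02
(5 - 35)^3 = -27000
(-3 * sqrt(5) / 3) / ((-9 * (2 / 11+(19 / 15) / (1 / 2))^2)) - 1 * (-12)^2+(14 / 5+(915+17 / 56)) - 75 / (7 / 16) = 3025 * sqrt(5) / 200704+24107 / 40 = 602.71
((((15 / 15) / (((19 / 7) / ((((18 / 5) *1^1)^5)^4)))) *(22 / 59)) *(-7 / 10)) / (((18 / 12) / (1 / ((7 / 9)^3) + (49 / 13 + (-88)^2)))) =-646122391666446443960689905106944 / 9728527069091796875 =-66415232961546.87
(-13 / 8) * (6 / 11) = -39 / 44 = -0.89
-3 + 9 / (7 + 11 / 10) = -17 / 9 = -1.89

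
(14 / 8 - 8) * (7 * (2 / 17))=-175 / 34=-5.15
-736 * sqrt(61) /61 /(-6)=368 * sqrt(61) /183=15.71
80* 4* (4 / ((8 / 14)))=2240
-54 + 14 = -40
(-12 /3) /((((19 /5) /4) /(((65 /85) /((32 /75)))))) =-4875 /646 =-7.55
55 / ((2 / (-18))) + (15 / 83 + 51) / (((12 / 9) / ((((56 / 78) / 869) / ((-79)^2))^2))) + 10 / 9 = -1833937286263585622791 / 3713258847327849963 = -493.89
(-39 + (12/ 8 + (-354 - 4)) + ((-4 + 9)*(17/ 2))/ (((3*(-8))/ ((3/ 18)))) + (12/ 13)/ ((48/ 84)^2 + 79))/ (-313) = 5759808815/ 4555066464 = 1.26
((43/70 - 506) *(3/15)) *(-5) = 35377/70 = 505.39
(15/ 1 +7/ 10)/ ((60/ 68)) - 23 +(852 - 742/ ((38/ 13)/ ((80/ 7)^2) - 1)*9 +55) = 47171974961/ 6100350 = 7732.67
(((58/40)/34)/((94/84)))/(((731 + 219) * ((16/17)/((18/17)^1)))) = 5481/121448000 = 0.00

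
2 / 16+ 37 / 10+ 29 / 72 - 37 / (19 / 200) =-1317541 / 3420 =-385.25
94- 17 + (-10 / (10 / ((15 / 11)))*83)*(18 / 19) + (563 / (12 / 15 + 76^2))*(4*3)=-14616684 / 503063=-29.06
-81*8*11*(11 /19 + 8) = -1161864 /19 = -61150.74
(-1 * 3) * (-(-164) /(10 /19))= -4674 /5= -934.80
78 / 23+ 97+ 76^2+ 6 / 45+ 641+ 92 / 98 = 110194624 / 16905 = 6518.46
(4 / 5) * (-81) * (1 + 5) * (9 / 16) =-2187 / 10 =-218.70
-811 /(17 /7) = -5677 /17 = -333.94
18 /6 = 3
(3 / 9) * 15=5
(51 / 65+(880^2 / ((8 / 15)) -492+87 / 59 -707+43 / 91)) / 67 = 2995909706 / 138355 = 21653.79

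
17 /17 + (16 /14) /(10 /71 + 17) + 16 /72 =98821 /76671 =1.29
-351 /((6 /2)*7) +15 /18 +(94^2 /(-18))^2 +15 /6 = 136623481 /567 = 240958.52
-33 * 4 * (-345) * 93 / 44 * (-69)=-6641595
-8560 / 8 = -1070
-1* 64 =-64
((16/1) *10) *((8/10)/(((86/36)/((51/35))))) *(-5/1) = -390.38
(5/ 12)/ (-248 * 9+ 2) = -0.00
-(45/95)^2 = -81/361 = -0.22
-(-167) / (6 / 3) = 167 / 2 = 83.50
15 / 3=5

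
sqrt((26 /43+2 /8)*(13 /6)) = 7*sqrt(1118) /172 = 1.36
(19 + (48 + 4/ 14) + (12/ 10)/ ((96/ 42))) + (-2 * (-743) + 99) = 462787/ 280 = 1652.81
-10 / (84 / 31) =-155 / 42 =-3.69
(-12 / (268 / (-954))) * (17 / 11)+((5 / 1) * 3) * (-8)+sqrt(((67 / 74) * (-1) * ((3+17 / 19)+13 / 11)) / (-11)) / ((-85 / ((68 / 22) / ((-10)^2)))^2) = -53.98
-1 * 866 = -866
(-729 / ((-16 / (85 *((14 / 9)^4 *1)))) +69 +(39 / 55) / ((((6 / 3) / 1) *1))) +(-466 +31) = 22087361 / 990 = 22310.47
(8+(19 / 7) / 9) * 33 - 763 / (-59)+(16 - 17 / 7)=372265 / 1239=300.46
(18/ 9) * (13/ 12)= 13/ 6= 2.17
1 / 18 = 0.06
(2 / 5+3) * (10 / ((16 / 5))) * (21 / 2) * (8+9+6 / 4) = 66045 / 32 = 2063.91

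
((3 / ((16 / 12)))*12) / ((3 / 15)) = 135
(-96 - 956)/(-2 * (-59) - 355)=1052/237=4.44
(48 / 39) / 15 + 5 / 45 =113 / 585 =0.19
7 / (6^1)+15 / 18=2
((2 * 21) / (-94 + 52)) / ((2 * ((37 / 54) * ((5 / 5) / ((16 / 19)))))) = -432 / 703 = -0.61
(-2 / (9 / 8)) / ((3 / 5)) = -80 / 27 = -2.96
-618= -618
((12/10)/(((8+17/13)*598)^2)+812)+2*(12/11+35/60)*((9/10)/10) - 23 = 1222641861897/1549017800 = 789.30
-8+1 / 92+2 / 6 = -7.66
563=563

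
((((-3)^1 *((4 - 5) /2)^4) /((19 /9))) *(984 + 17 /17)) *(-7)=186165 /304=612.38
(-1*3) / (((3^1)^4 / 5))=-5 / 27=-0.19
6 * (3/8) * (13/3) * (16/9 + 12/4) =559/12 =46.58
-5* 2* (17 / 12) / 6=-85 / 36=-2.36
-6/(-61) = 6/61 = 0.10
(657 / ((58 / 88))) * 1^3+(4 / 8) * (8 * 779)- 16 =118808 / 29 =4096.83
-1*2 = -2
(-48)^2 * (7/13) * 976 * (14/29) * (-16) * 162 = -571206795264/377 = -1515137387.97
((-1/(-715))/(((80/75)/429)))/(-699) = -3/3728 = -0.00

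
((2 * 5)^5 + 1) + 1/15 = 1500016/15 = 100001.07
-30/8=-15/4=-3.75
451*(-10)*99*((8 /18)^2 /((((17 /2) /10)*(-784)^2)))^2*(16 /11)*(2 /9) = -225500 /10930806355329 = -0.00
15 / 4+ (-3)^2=51 / 4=12.75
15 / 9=5 / 3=1.67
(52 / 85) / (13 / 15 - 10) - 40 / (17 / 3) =-16596 / 2329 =-7.13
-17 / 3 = -5.67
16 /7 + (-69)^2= 33343 /7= 4763.29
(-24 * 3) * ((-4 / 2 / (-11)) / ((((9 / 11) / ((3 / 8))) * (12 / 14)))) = -7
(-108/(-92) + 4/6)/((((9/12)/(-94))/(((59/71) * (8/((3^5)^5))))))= -22538944/12452600692983771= -0.00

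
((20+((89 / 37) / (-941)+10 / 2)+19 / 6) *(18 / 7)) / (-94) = -17650617 / 22909586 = -0.77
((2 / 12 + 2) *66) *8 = 1144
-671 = -671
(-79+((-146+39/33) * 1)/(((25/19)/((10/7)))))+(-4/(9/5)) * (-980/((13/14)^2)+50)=425205857/195195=2178.36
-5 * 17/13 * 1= -85/13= -6.54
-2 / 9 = -0.22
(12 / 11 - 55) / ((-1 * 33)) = 593 / 363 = 1.63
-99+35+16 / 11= -688 / 11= -62.55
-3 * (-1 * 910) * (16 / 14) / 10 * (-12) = -3744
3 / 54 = 1 / 18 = 0.06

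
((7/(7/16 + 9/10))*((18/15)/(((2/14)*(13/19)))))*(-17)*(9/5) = -1966.14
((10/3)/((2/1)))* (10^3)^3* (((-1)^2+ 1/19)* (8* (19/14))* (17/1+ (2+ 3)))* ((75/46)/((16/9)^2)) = 216178183229.81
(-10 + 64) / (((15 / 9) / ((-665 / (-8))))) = 10773 / 4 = 2693.25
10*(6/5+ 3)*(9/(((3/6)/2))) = 1512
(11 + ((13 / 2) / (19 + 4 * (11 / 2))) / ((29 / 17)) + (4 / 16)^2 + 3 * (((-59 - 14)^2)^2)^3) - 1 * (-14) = 1307065686109292045184405069 / 19024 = 68706144139470776134588.16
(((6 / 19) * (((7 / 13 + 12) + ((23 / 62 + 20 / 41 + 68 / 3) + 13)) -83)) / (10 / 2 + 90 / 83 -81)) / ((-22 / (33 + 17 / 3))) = -8098007299 / 32208994389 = -0.25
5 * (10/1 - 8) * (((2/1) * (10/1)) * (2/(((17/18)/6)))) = 2541.18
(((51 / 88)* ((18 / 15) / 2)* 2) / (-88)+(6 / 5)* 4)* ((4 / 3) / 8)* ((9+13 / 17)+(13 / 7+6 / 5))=9437073 / 921536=10.24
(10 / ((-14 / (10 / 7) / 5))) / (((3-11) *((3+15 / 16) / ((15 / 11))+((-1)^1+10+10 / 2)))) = 2500 / 66199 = 0.04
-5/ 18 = -0.28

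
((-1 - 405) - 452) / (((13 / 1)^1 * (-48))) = 11 / 8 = 1.38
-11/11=-1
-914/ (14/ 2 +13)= -457/ 10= -45.70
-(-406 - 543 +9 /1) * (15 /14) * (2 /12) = 1175 /7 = 167.86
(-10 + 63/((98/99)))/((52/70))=72.21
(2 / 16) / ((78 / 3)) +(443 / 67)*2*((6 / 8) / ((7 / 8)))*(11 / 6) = 2027637 / 97552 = 20.79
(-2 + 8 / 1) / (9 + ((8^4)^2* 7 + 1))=3 / 58720261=0.00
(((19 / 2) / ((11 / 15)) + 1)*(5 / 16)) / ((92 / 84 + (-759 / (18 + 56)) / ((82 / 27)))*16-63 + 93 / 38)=-185821881 / 4136101552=-0.04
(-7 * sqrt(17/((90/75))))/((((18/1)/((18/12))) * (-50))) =7 * sqrt(510)/3600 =0.04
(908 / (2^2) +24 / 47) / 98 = 10693 / 4606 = 2.32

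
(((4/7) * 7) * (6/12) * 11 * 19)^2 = 174724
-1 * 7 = -7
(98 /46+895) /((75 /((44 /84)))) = 75658 /12075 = 6.27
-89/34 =-2.62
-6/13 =-0.46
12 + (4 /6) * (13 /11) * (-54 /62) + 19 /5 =25769 /1705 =15.11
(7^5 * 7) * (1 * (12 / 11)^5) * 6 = 175649015808 / 161051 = 1090642.19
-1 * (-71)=71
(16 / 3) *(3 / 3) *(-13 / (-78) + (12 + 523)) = 25688 / 9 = 2854.22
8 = 8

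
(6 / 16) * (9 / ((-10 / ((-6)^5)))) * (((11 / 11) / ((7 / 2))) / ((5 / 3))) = 78732 / 175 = 449.90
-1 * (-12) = 12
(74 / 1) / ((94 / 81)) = 2997 / 47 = 63.77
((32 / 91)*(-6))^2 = 36864 / 8281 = 4.45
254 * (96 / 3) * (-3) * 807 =-19677888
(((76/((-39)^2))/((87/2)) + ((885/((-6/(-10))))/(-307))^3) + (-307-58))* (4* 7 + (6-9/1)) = -45553852049426350/3828808038861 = -11897.66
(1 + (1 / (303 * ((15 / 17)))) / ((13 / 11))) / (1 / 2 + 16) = 118544 / 1949805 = 0.06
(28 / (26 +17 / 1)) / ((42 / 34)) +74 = 9614 / 129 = 74.53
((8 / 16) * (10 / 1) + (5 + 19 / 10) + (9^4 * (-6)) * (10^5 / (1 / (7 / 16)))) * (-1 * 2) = 17222624881 / 5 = 3444524976.20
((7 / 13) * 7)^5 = 282475249 / 371293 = 760.79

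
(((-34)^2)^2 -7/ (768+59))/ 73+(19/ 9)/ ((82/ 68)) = 407839299851/ 22276899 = 18307.72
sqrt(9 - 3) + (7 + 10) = sqrt(6) + 17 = 19.45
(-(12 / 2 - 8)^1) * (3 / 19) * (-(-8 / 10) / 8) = 3 / 95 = 0.03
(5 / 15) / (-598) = -1 / 1794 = -0.00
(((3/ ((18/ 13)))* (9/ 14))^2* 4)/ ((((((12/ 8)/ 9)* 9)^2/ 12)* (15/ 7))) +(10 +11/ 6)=6541/ 210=31.15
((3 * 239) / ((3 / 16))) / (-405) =-9.44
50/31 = 1.61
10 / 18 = 5 / 9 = 0.56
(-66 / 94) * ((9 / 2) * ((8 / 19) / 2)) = -594 / 893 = -0.67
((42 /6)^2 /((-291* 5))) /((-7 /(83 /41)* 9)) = 581 /536895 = 0.00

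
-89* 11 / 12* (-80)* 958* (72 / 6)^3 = 10804400640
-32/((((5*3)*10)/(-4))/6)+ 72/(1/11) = 19928/25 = 797.12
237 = 237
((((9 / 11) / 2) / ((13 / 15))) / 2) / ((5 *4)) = 27 / 2288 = 0.01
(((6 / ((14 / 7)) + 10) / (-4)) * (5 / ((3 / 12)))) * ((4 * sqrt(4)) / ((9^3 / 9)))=-520 / 81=-6.42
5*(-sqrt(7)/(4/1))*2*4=-10*sqrt(7)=-26.46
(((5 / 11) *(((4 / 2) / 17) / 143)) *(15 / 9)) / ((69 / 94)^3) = 41529200 / 26353977507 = 0.00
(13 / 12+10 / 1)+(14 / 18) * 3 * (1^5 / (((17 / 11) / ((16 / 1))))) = 7189 / 204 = 35.24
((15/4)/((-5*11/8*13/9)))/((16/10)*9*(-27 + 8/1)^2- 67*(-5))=-270/3956381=-0.00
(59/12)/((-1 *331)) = -59/3972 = -0.01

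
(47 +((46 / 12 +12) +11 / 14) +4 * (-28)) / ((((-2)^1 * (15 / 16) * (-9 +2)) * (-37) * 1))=8128 / 81585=0.10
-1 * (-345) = 345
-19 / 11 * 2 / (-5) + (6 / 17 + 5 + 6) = 11261 / 935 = 12.04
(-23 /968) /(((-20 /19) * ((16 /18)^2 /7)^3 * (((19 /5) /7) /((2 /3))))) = 9782588781 /507510784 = 19.28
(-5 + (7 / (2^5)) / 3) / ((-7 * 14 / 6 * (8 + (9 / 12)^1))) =473 / 13720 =0.03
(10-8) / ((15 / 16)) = 32 / 15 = 2.13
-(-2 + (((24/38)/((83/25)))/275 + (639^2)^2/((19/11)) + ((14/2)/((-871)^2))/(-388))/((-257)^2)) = -492872215574605482583023/337255204779474124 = -1461422.12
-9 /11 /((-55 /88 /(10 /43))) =144 /473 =0.30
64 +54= 118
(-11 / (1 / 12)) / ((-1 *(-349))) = -132 / 349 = -0.38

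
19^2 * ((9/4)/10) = 81.22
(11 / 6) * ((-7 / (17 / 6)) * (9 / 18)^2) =-77 / 68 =-1.13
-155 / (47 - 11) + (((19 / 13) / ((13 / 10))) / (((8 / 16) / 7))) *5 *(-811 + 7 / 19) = -388156595 / 6084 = -63799.57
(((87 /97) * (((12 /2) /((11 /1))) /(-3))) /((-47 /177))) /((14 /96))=1478304 /351043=4.21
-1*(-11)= 11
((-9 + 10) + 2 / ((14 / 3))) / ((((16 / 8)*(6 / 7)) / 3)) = 5 / 2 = 2.50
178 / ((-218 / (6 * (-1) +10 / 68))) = 17711 / 3706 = 4.78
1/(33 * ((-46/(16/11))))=-8/8349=-0.00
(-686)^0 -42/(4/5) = -103/2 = -51.50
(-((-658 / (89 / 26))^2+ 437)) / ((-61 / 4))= 1184580564 / 483181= 2451.63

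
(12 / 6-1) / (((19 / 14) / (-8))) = -112 / 19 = -5.89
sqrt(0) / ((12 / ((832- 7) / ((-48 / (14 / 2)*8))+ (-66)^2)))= 0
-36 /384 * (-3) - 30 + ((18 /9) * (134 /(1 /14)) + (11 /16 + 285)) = 128255 /32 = 4007.97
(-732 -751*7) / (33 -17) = -5989 / 16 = -374.31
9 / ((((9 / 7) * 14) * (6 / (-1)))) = -1 / 12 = -0.08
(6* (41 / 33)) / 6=41 / 33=1.24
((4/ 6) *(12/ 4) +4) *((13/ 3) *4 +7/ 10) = 541/ 5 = 108.20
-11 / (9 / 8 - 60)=88 / 471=0.19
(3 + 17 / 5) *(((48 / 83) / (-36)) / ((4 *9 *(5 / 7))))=-224 / 56025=-0.00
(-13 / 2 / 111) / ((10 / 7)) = -91 / 2220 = -0.04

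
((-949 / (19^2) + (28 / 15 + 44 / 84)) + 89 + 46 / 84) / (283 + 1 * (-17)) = 6770537 / 20165460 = 0.34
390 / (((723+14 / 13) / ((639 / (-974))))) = -1619865 / 4584131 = -0.35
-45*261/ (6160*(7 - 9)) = 2349/ 2464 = 0.95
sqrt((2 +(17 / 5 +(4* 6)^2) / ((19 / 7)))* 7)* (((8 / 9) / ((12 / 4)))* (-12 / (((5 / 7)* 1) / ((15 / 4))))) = -56* sqrt(13611885) / 285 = -724.94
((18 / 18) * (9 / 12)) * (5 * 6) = 45 / 2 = 22.50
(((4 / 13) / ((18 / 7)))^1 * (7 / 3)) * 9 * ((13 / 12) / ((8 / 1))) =49 / 144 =0.34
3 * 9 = 27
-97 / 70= -1.39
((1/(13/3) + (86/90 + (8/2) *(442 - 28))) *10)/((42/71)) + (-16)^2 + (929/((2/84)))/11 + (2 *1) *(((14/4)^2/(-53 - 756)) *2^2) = 31817.31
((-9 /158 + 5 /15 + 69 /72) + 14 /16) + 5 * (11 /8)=17035 /1896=8.98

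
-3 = -3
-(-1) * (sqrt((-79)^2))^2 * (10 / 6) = 10401.67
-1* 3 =-3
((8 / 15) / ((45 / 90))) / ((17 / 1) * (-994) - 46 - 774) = -8 / 132885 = -0.00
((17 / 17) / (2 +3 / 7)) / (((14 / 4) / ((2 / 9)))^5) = 1024 / 2410203033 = 0.00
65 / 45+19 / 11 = 3.17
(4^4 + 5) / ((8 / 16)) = 522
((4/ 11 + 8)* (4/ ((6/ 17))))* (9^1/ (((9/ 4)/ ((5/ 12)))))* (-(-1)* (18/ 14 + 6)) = 265880/ 231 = 1151.00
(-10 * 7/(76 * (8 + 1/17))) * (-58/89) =17255/231667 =0.07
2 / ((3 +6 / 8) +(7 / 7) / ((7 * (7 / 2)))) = 392 / 743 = 0.53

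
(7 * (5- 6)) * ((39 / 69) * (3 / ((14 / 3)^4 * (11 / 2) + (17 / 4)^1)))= -88452 / 19470167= -0.00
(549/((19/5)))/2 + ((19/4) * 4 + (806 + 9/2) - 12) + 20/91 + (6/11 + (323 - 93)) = 21310829/19019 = 1120.50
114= 114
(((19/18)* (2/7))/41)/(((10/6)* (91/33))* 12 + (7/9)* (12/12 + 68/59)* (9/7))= 12331/96062631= 0.00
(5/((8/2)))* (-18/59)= -45/118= -0.38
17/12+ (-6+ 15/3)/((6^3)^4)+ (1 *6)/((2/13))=87978286079/2176782336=40.42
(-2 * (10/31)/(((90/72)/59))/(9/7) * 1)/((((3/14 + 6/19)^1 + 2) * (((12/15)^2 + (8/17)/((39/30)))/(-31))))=303482725/1047861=289.62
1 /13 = 0.08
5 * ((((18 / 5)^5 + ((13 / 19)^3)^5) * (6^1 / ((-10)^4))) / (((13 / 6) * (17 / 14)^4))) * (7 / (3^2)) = 1928497822748017323767186803196 / 6438772593206347411523487109375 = 0.30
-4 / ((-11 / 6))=24 / 11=2.18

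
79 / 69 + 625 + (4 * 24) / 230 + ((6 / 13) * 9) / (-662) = 930144377 / 1484535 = 626.56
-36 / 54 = -2 / 3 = -0.67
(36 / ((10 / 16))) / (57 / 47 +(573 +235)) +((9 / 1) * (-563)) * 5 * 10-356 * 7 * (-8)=-44387159774 / 190165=-233413.93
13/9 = 1.44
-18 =-18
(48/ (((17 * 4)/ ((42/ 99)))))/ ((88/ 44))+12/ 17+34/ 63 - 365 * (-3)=12916633/ 11781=1096.40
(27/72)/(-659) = -3/5272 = -0.00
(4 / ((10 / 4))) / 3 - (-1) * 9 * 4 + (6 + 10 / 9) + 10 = 2414 / 45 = 53.64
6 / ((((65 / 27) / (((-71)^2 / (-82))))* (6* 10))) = -136107 / 53300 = -2.55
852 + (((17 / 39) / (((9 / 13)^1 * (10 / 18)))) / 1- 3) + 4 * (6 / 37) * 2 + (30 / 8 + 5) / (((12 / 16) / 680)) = 4875544 / 555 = 8784.76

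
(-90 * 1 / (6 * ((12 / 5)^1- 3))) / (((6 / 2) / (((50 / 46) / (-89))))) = -625 / 6141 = -0.10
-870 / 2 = -435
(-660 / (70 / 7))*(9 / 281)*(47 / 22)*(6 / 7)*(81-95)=15228 / 281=54.19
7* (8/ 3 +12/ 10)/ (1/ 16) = 6496/ 15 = 433.07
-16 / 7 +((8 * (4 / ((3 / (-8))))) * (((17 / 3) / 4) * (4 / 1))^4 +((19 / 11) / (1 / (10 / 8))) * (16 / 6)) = -1646300990 / 18711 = -87985.73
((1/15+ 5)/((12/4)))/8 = 19/90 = 0.21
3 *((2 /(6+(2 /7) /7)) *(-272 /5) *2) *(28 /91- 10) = 2518992 /2405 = 1047.40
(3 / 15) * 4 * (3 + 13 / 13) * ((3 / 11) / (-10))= -24 / 275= -0.09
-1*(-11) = 11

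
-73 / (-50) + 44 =2273 / 50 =45.46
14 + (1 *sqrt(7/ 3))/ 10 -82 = -68 + sqrt(21)/ 30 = -67.85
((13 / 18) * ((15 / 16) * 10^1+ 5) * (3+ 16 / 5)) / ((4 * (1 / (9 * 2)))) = 9269 / 32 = 289.66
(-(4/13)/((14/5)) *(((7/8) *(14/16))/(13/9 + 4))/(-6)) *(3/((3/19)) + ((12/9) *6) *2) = 75/832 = 0.09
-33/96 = -0.34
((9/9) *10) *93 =930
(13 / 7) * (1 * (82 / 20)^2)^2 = 36734893 / 70000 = 524.78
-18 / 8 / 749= -9 / 2996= -0.00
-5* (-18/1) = 90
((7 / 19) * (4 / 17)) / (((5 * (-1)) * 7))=-4 / 1615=-0.00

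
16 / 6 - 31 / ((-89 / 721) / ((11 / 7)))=106081 / 267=397.31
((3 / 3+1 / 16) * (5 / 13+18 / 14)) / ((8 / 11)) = 3553 / 1456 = 2.44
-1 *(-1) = 1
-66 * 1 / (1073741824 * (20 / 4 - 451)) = 33 / 239444426752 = 0.00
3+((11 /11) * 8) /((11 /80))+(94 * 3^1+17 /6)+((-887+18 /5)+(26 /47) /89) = -741792091 /1380390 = -537.38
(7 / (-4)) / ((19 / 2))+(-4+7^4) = 91079 / 38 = 2396.82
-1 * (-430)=430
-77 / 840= -11 / 120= -0.09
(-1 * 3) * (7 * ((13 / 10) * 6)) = -163.80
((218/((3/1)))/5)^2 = 211.22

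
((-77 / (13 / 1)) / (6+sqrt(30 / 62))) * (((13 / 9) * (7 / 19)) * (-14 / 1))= 467852 / 62757 - 7546 * sqrt(465) / 188271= 6.59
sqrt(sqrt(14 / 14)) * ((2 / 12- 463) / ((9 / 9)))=-2777 / 6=-462.83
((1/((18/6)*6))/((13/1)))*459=1.96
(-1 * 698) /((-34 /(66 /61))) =23034 /1037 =22.21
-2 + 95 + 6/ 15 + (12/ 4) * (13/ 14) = 6733/ 70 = 96.19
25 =25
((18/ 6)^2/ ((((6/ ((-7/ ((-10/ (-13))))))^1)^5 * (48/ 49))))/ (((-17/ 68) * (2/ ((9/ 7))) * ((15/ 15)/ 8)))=43682250157/ 28800000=1516.74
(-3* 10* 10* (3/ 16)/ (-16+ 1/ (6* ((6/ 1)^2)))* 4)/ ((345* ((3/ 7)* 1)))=1512/ 15893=0.10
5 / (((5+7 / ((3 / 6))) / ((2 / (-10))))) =-1 / 19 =-0.05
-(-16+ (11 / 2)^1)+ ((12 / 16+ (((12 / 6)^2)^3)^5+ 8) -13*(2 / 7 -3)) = 30064772599 / 28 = 1073741878.54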